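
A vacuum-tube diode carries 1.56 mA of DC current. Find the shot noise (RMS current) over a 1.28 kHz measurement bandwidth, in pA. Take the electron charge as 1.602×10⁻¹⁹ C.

I_n = √(2qI·B)
2qI·B = 2 × 1.602×10⁻¹⁹ × 1.56×10⁻³ × 1.28×10³ = 6.40×10⁻¹⁹ A²
I_n = √(6.40×10⁻¹⁹) = 8.00×10⁻¹⁰ A = 800 pA

800 pA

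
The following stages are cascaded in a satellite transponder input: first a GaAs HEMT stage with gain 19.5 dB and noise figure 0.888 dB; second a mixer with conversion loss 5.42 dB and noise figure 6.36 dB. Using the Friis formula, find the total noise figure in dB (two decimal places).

1.02 dB

Convert to linear (a loss of L dB is a gain of −L dB): F_i = 10^(NF_i/10), G_i = 10^(G_i,dB/10)
  Stage 1: F_1 = 10^(0.888/10) = 1.227, G_1 = 10^(19.5/10) = 89.13
  Stage 2: F_2 = 10^(6.36/10) = 4.325, G_2 = 10^(−5.42/10) = 0.2871
Friis cascade:
  F = 1.227 + (4.325 − 1)/89.13 = 1.264
NF = 10 log₁₀(1.264) = 1.02 dB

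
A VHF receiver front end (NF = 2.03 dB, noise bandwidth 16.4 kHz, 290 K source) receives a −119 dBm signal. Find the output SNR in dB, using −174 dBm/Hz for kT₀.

10.8 dB

Noise floor: N = −174 + 10 log₁₀(B) + NF
10 log₁₀(1.64×10⁴) = 42.15 dB
N = −174 + 42.15 + 2.03 = −129.82 dBm
SNR = P_sig − N = −119 − (−129.82) = 10.82 dB → 10.8 dB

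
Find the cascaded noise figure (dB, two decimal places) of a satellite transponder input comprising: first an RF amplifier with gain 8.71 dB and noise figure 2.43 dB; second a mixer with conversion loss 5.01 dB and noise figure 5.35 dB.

3.17 dB

Convert to linear (a loss of L dB is a gain of −L dB): F_i = 10^(NF_i/10), G_i = 10^(G_i,dB/10)
  Stage 1: F_1 = 10^(2.43/10) = 1.750, G_1 = 10^(8.71/10) = 7.430
  Stage 2: F_2 = 10^(5.35/10) = 3.428, G_2 = 10^(−5.01/10) = 0.3155
Friis cascade:
  F = 1.750 + (3.428 − 1)/7.430 = 2.077
NF = 10 log₁₀(2.077) = 3.17 dB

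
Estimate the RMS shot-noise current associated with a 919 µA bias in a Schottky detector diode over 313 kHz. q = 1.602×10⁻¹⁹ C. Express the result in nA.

9.60 nA

I_n = √(2qI·B)
2qI·B = 2 × 1.602×10⁻¹⁹ × 9.19×10⁻⁴ × 3.13×10⁵ = 9.22×10⁻¹⁷ A²
I_n = √(9.22×10⁻¹⁷) = 9.60×10⁻⁹ A = 9.60 nA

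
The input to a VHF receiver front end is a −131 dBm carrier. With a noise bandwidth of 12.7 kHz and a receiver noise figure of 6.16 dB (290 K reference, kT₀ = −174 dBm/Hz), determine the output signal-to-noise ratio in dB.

−4.2 dB

Noise floor: N = −174 + 10 log₁₀(B) + NF
10 log₁₀(1.27×10⁴) = 41.04 dB
N = −174 + 41.04 + 6.16 = −126.80 dBm
SNR = P_sig − N = −131 − (−126.80) = −4.20 dB → −4.2 dB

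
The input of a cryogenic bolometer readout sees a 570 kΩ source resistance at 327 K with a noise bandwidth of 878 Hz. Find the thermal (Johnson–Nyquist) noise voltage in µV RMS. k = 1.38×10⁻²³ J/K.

V_n = √(4kTRB)
4kTRB = 4 × 1.38×10⁻²³ × 327 × 5.70×10⁵ × 8.78×10² = 9.03×10⁻¹² V²
V_n = √(9.03×10⁻¹²) = 3.01×10⁻⁶ V = 3.01 µV

3.01 µV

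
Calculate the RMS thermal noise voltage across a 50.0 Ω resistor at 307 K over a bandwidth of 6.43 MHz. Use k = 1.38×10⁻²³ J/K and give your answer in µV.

2.33 µV

V_n = √(4kTRB)
4kTRB = 4 × 1.38×10⁻²³ × 307 × 5.00×10¹ × 6.43×10⁶ = 5.45×10⁻¹² V²
V_n = √(5.45×10⁻¹²) = 2.33×10⁻⁶ V = 2.33 µV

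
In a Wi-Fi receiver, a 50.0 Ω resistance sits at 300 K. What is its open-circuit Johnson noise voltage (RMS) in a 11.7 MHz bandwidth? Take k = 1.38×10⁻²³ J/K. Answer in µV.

V_n = √(4kTRB)
4kTRB = 4 × 1.38×10⁻²³ × 300 × 5.00×10¹ × 1.17×10⁷ = 9.69×10⁻¹² V²
V_n = √(9.69×10⁻¹²) = 3.11×10⁻⁶ V = 3.11 µV

3.11 µV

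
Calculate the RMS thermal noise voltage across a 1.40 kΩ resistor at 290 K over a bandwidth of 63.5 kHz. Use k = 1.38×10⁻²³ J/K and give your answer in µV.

V_n = √(4kTRB)
4kTRB = 4 × 1.38×10⁻²³ × 290 × 1.40×10³ × 6.35×10⁴ = 1.42×10⁻¹² V²
V_n = √(1.42×10⁻¹²) = 1.19×10⁻⁶ V = 1.19 µV

1.19 µV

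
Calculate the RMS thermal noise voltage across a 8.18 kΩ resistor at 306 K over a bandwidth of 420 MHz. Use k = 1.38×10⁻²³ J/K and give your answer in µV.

241 µV

V_n = √(4kTRB)
4kTRB = 4 × 1.38×10⁻²³ × 306 × 8.18×10³ × 4.20×10⁸ = 5.80×10⁻⁸ V²
V_n = √(5.80×10⁻⁸) = 2.41×10⁻⁴ V = 241 µV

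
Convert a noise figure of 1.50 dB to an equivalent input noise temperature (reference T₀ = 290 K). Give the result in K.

120 K

F = 10^(1.50/10) = 1.41254
T_e = (F − 1)·T₀ = (1.41254 − 1) × 290 = 120 K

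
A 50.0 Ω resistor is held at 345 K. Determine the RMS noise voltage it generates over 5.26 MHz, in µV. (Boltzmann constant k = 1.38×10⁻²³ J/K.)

2.24 µV

V_n = √(4kTRB)
4kTRB = 4 × 1.38×10⁻²³ × 345 × 5.00×10¹ × 5.26×10⁶ = 5.01×10⁻¹² V²
V_n = √(5.01×10⁻¹²) = 2.24×10⁻⁶ V = 2.24 µV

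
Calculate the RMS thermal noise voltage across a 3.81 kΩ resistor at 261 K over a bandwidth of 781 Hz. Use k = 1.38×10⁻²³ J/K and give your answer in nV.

207 nV

V_n = √(4kTRB)
4kTRB = 4 × 1.38×10⁻²³ × 261 × 3.81×10³ × 7.81×10² = 4.29×10⁻¹⁴ V²
V_n = √(4.29×10⁻¹⁴) = 2.07×10⁻⁷ V = 207 nV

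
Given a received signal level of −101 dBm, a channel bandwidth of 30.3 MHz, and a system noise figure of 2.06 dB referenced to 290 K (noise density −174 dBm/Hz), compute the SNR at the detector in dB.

−3.9 dB

Noise floor: N = −174 + 10 log₁₀(B) + NF
10 log₁₀(3.03×10⁷) = 74.81 dB
N = −174 + 74.81 + 2.06 = −97.13 dBm
SNR = P_sig − N = −101 − (−97.13) = −3.87 dB → −3.9 dB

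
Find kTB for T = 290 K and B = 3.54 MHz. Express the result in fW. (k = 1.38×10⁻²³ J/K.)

14.2 fW

P_n = kTB = 1.38×10⁻²³ × 290 × 3.54×10⁶ = 1.42×10⁻¹⁴ W = 14.2 fW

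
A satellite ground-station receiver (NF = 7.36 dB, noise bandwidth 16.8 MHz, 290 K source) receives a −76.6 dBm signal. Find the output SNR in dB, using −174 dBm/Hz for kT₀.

17.8 dB

Noise floor: N = −174 + 10 log₁₀(B) + NF
10 log₁₀(1.68×10⁷) = 72.25 dB
N = −174 + 72.25 + 7.36 = −94.39 dBm
SNR = P_sig − N = −76.6 − (−94.39) = 17.79 dB → 17.8 dB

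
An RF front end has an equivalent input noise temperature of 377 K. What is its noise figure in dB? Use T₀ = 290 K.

F = 1 + T_e/T₀ = 1 + 377/290 = 2.3
NF = 10 log₁₀(2.3) = 3.62 dB

3.62 dB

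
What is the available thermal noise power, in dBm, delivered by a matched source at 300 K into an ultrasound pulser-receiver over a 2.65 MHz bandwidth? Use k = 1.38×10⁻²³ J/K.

−109.6 dBm

P_n = kTB = 1.38×10⁻²³ × 300 × 2.65×10⁶ = 1.10×10⁻¹⁴ W
In dBm: 10 log₁₀(1.10×10⁻¹⁴ / 10⁻³) = −109.6 dBm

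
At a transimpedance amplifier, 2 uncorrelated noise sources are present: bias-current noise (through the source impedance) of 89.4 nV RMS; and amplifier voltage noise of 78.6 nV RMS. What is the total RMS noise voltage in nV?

119 nV

Uncorrelated sources add in power (mean-square): V_tot = √(ΣV_i²)
V_tot = √[(8.94×10⁻⁸)² + (7.86×10⁻⁸)²] = 1.19×10⁻⁷ V = 119 nV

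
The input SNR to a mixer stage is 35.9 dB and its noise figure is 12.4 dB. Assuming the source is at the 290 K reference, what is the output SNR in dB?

23.5 dB

By definition F = SNR_in/SNR_out, so in dB: SNR_out = SNR_in − NF
SNR_out = 35.9 − 12.4 = 23.5 dB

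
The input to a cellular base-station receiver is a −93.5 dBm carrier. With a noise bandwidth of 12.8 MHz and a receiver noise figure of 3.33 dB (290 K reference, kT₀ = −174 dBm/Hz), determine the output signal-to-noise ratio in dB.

Noise floor: N = −174 + 10 log₁₀(B) + NF
10 log₁₀(1.28×10⁷) = 71.07 dB
N = −174 + 71.07 + 3.33 = −99.60 dBm
SNR = P_sig − N = −93.5 − (−99.60) = 6.10 dB → 6.1 dB

6.1 dB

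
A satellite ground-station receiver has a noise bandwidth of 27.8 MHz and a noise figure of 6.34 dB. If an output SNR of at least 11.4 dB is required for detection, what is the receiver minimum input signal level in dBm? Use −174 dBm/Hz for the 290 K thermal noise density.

−81.8 dBm

Sensitivity = −174 + 10 log₁₀(B) + NF + SNR_min
= −174 + 74.44 + 6.34 + 11.4
= −81.82 dBm → −81.8 dBm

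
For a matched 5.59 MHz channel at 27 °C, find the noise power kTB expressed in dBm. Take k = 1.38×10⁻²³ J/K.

T = 27 °C + 273.15 = 300.15 K
P_n = kTB = 1.38×10⁻²³ × 300.15 × 5.59×10⁶ = 2.32×10⁻¹⁴ W
In dBm: 10 log₁₀(2.32×10⁻¹⁴ / 10⁻³) = −106.4 dBm

−106.4 dBm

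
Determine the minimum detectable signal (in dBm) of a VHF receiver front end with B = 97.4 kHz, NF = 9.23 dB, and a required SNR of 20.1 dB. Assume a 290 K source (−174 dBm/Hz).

Sensitivity = −174 + 10 log₁₀(B) + NF + SNR_min
= −174 + 49.89 + 9.23 + 20.1
= −94.78 dBm → −94.8 dBm

−94.8 dBm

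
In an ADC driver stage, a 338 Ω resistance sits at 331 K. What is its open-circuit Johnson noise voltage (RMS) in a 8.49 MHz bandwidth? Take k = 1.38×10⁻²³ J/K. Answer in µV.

V_n = √(4kTRB)
4kTRB = 4 × 1.38×10⁻²³ × 331 × 3.38×10² × 8.49×10⁶ = 5.24×10⁻¹¹ V²
V_n = √(5.24×10⁻¹¹) = 7.24×10⁻⁶ V = 7.24 µV

7.24 µV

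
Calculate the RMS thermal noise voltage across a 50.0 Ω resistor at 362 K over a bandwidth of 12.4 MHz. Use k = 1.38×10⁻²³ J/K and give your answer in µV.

3.52 µV

V_n = √(4kTRB)
4kTRB = 4 × 1.38×10⁻²³ × 362 × 5.00×10¹ × 1.24×10⁷ = 1.24×10⁻¹¹ V²
V_n = √(1.24×10⁻¹¹) = 3.52×10⁻⁶ V = 3.52 µV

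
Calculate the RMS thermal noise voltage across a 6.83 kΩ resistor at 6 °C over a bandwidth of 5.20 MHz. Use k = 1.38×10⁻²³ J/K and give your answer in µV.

23.4 µV

T = 6 °C + 273.15 = 279.15 K
V_n = √(4kTRB)
4kTRB = 4 × 1.38×10⁻²³ × 279.15 × 6.83×10³ × 5.20×10⁶ = 5.47×10⁻¹⁰ V²
V_n = √(5.47×10⁻¹⁰) = 2.34×10⁻⁵ V = 23.4 µV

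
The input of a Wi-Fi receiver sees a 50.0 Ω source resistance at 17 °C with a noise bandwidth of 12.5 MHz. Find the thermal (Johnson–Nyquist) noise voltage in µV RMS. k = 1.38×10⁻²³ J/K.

T = 17 °C + 273.15 = 290.15 K
V_n = √(4kTRB)
4kTRB = 4 × 1.38×10⁻²³ × 290.15 × 5.00×10¹ × 1.25×10⁷ = 1.00×10⁻¹¹ V²
V_n = √(1.00×10⁻¹¹) = 3.16×10⁻⁶ V = 3.16 µV

3.16 µV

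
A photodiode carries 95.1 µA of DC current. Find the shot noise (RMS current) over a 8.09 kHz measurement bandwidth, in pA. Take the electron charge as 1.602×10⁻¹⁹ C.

496 pA

I_n = √(2qI·B)
2qI·B = 2 × 1.602×10⁻¹⁹ × 9.51×10⁻⁵ × 8.09×10³ = 2.47×10⁻¹⁹ A²
I_n = √(2.47×10⁻¹⁹) = 4.96×10⁻¹⁰ A = 496 pA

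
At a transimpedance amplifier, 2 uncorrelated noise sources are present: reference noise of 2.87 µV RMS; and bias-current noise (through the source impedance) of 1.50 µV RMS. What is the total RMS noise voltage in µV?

3.24 µV

Uncorrelated sources add in power (mean-square): V_tot = √(ΣV_i²)
V_tot = √[(2.87×10⁻⁶)² + (1.50×10⁻⁶)²] = 3.24×10⁻⁶ V = 3.24 µV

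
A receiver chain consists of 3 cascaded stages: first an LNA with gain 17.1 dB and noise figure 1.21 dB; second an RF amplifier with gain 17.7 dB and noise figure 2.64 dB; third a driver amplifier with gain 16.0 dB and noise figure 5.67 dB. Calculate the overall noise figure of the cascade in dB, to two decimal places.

Convert to linear (a loss of L dB is a gain of −L dB): F_i = 10^(NF_i/10), G_i = 10^(G_i,dB/10)
  Stage 1: F_1 = 10^(1.21/10) = 1.321, G_1 = 10^(17.1/10) = 51.29
  Stage 2: F_2 = 10^(2.64/10) = 1.837, G_2 = 10^(17.7/10) = 58.88
  Stage 3: F_3 = 10^(5.67/10) = 3.690, G_3 = 10^(16.0/10) = 39.81
Friis cascade:
  F = 1.321 + (1.837 − 1)/51.29 + (3.690 − 1)/3020 = 1.338
NF = 10 log₁₀(1.338) = 1.27 dB

1.27 dB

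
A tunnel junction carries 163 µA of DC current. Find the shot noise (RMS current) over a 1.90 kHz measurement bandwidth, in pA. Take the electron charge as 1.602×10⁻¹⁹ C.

315 pA

I_n = √(2qI·B)
2qI·B = 2 × 1.602×10⁻¹⁹ × 1.63×10⁻⁴ × 1.90×10³ = 9.92×10⁻²⁰ A²
I_n = √(9.92×10⁻²⁰) = 3.15×10⁻¹⁰ A = 315 pA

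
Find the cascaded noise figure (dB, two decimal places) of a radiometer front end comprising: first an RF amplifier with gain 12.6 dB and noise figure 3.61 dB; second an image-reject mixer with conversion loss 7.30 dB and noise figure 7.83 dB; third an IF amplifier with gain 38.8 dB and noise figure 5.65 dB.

Convert to linear (a loss of L dB is a gain of −L dB): F_i = 10^(NF_i/10), G_i = 10^(G_i,dB/10)
  Stage 1: F_1 = 10^(3.61/10) = 2.296, G_1 = 10^(12.6/10) = 18.20
  Stage 2: F_2 = 10^(7.83/10) = 6.067, G_2 = 10^(−7.30/10) = 0.1862
  Stage 3: F_3 = 10^(5.65/10) = 3.673, G_3 = 10^(38.8/10) = 7586
Friis cascade:
  F = 2.296 + (6.067 − 1)/18.20 + (3.673 − 1)/3.388 = 3.363
NF = 10 log₁₀(3.363) = 5.27 dB

5.27 dB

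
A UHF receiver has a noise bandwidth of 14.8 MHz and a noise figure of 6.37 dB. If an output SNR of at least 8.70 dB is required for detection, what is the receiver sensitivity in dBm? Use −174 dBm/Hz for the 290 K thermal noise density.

−87.2 dBm

Sensitivity = −174 + 10 log₁₀(B) + NF + SNR_min
= −174 + 71.7 + 6.37 + 8.70
= −87.23 dBm → −87.2 dBm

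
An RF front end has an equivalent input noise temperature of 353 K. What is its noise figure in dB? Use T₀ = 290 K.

F = 1 + T_e/T₀ = 1 + 353/290 = 2.21724
NF = 10 log₁₀(2.21724) = 3.46 dB

3.46 dB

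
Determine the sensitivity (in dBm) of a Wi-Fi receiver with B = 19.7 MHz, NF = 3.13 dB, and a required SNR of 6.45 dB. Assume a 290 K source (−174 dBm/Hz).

−91.5 dBm

Sensitivity = −174 + 10 log₁₀(B) + NF + SNR_min
= −174 + 72.94 + 3.13 + 6.45
= −91.48 dBm → −91.5 dBm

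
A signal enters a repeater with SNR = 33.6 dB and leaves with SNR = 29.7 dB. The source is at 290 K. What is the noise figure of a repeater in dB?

3.9 dB

NF (dB) = SNR_in(dB) − SNR_out(dB) when the source is at T₀
NF = 33.6 − 29.7 = 3.9 dB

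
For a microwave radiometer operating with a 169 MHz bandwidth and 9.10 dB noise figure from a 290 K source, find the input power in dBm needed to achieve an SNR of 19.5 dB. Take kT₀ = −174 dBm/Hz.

−63.1 dBm

Sensitivity = −174 + 10 log₁₀(B) + NF + SNR_min
= −174 + 82.28 + 9.10 + 19.5
= −63.12 dBm → −63.1 dBm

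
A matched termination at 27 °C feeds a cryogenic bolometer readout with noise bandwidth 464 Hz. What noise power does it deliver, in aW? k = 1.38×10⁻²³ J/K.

1.92 aW

T = 27 °C + 273.15 = 300.15 K
P_n = kTB = 1.38×10⁻²³ × 300.15 × 4.64×10² = 1.92×10⁻¹⁸ W = 1.92 aW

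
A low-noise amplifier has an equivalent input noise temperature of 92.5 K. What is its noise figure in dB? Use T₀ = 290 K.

F = 1 + T_e/T₀ = 1 + 92.5/290 = 1.31897
NF = 10 log₁₀(1.31897) = 1.20 dB

1.20 dB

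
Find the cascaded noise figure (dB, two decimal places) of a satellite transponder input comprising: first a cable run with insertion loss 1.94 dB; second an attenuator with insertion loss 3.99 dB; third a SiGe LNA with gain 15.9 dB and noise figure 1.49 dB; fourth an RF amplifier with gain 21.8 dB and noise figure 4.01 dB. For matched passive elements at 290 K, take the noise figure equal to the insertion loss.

7.54 dB

Convert to linear (a loss of L dB is a gain of −L dB): F_i = 10^(NF_i/10), G_i = 10^(G_i,dB/10)
  Stage 1: F_1 = 10^(1.94/10) = 1.563, G_1 = 10^(−1.94/10) = 0.6397
  Stage 2: F_2 = 10^(3.99/10) = 2.506, G_2 = 10^(−3.99/10) = 0.3990
  Stage 3: F_3 = 10^(1.49/10) = 1.409, G_3 = 10^(15.9/10) = 38.90
  Stage 4: F_4 = 10^(4.01/10) = 2.518, G_4 = 10^(21.8/10) = 151.4
Friis cascade:
  F = 1.563 + (2.506 − 1)/0.6397 + (1.409 − 1)/0.2553 + (2.518 − 1)/9.931 = 5.674
NF = 10 log₁₀(5.674) = 7.54 dB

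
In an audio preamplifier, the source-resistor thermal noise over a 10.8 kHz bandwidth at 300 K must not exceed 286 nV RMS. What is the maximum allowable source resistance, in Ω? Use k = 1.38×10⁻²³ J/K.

Johnson–Nyquist: V_n = √(4kTRB) ⇒ R = V_n² / (4kTB)
4kTB = 4 × 1.38×10⁻²³ × 300 × 1.08×10⁴ = 1.79×10⁻¹⁶
R = (2.86×10⁻⁷)² / 1.79×10⁻¹⁶ = 4.57×10² Ω = 457 Ω

457 Ω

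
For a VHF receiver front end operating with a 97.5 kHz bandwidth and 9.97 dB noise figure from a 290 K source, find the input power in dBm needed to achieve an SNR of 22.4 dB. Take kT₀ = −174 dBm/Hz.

Sensitivity = −174 + 10 log₁₀(B) + NF + SNR_min
= −174 + 49.89 + 9.97 + 22.4
= −91.74 dBm → −91.7 dBm

−91.7 dBm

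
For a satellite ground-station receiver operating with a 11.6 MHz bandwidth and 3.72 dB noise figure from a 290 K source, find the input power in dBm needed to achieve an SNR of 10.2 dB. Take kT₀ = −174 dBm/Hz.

−89.4 dBm

Sensitivity = −174 + 10 log₁₀(B) + NF + SNR_min
= −174 + 70.64 + 3.72 + 10.2
= −89.44 dBm → −89.4 dBm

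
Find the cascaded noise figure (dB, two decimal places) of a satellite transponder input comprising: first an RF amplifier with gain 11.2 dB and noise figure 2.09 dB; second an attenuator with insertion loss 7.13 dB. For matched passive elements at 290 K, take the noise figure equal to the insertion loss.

Convert to linear (a loss of L dB is a gain of −L dB): F_i = 10^(NF_i/10), G_i = 10^(G_i,dB/10)
  Stage 1: F_1 = 10^(2.09/10) = 1.618, G_1 = 10^(11.2/10) = 13.18
  Stage 2: F_2 = 10^(7.13/10) = 5.164, G_2 = 10^(−7.13/10) = 0.1936
Friis cascade:
  F = 1.618 + (5.164 − 1)/13.18 = 1.934
NF = 10 log₁₀(1.934) = 2.86 dB

2.86 dB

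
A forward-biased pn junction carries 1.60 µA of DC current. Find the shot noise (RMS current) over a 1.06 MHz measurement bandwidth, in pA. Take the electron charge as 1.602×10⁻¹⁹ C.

737 pA

I_n = √(2qI·B)
2qI·B = 2 × 1.602×10⁻¹⁹ × 1.60×10⁻⁶ × 1.06×10⁶ = 5.43×10⁻¹⁹ A²
I_n = √(5.43×10⁻¹⁹) = 7.37×10⁻¹⁰ A = 737 pA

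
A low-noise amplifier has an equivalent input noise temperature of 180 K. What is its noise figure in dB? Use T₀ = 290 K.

F = 1 + T_e/T₀ = 1 + 180/290 = 1.62069
NF = 10 log₁₀(1.62069) = 2.10 dB

2.10 dB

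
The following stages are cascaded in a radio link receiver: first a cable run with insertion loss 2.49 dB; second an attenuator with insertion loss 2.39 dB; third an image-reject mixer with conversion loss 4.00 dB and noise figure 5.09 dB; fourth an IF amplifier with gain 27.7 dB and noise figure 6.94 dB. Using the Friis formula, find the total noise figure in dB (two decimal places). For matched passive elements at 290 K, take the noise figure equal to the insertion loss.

Convert to linear (a loss of L dB is a gain of −L dB): F_i = 10^(NF_i/10), G_i = 10^(G_i,dB/10)
  Stage 1: F_1 = 10^(2.49/10) = 1.774, G_1 = 10^(−2.49/10) = 0.5636
  Stage 2: F_2 = 10^(2.39/10) = 1.734, G_2 = 10^(−2.39/10) = 0.5768
  Stage 3: F_3 = 10^(5.09/10) = 3.228, G_3 = 10^(−4.00/10) = 0.3981
  Stage 4: F_4 = 10^(6.94/10) = 4.943, G_4 = 10^(27.7/10) = 588.8
Friis cascade:
  F = 1.774 + (1.734 − 1)/0.5636 + (3.228 − 1)/0.3251 + (4.943 − 1)/0.1294 = 40.40
NF = 10 log₁₀(40.40) = 16.06 dB

16.06 dB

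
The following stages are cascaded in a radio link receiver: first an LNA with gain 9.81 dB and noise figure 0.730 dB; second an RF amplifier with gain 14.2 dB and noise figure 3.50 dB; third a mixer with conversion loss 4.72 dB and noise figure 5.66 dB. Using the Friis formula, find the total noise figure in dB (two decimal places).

1.22 dB

Convert to linear (a loss of L dB is a gain of −L dB): F_i = 10^(NF_i/10), G_i = 10^(G_i,dB/10)
  Stage 1: F_1 = 10^(0.730/10) = 1.183, G_1 = 10^(9.81/10) = 9.572
  Stage 2: F_2 = 10^(3.50/10) = 2.239, G_2 = 10^(14.2/10) = 26.30
  Stage 3: F_3 = 10^(5.66/10) = 3.681, G_3 = 10^(−4.72/10) = 0.3373
Friis cascade:
  F = 1.183 + (2.239 − 1)/9.572 + (3.681 − 1)/251.8 = 1.323
NF = 10 log₁₀(1.323) = 1.22 dB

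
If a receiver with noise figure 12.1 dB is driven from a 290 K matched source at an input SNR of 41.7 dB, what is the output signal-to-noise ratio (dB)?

29.6 dB

By definition F = SNR_in/SNR_out, so in dB: SNR_out = SNR_in − NF
SNR_out = 41.7 − 12.1 = 29.6 dB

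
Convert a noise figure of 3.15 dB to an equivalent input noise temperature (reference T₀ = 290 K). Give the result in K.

F = 10^(3.15/10) = 2.06538
T_e = (F − 1)·T₀ = (2.06538 − 1) × 290 = 309 K

309 K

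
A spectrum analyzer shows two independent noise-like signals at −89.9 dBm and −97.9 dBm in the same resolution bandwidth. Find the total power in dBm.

−89.3 dBm

Convert to linear, add, convert back:
P₁ = 1.02×10⁻¹² W, P₂ = 1.62×10⁻¹³ W
P_tot = 1.19×10⁻¹² W → 10 log₁₀(P_tot / 10⁻³) = −89.3 dBm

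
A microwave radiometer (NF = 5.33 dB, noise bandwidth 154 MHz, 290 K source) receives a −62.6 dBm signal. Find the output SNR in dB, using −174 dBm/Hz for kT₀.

Noise floor: N = −174 + 10 log₁₀(B) + NF
10 log₁₀(1.54×10⁸) = 81.88 dB
N = −174 + 81.88 + 5.33 = −86.79 dBm
SNR = P_sig − N = −62.6 − (−86.79) = 24.19 dB → 24.2 dB

24.2 dB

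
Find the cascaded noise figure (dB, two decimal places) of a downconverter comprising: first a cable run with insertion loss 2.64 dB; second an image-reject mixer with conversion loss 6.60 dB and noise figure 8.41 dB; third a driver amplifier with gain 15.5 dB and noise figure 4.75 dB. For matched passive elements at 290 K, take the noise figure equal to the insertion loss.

14.68 dB

Convert to linear (a loss of L dB is a gain of −L dB): F_i = 10^(NF_i/10), G_i = 10^(G_i,dB/10)
  Stage 1: F_1 = 10^(2.64/10) = 1.837, G_1 = 10^(−2.64/10) = 0.5445
  Stage 2: F_2 = 10^(8.41/10) = 6.934, G_2 = 10^(−6.60/10) = 0.2188
  Stage 3: F_3 = 10^(4.75/10) = 2.985, G_3 = 10^(15.5/10) = 35.48
Friis cascade:
  F = 1.837 + (6.934 − 1)/0.5445 + (2.985 − 1)/0.1191 = 29.40
NF = 10 log₁₀(29.40) = 14.68 dB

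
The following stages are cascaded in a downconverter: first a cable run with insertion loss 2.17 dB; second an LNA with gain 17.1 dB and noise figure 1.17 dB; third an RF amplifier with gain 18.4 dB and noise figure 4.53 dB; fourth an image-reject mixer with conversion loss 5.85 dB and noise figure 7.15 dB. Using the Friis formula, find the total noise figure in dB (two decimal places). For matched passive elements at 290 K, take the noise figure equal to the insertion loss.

3.46 dB

Convert to linear (a loss of L dB is a gain of −L dB): F_i = 10^(NF_i/10), G_i = 10^(G_i,dB/10)
  Stage 1: F_1 = 10^(2.17/10) = 1.648, G_1 = 10^(−2.17/10) = 0.6067
  Stage 2: F_2 = 10^(1.17/10) = 1.309, G_2 = 10^(17.1/10) = 51.29
  Stage 3: F_3 = 10^(4.53/10) = 2.838, G_3 = 10^(18.4/10) = 69.18
  Stage 4: F_4 = 10^(7.15/10) = 5.188, G_4 = 10^(−5.85/10) = 0.2600
Friis cascade:
  F = 1.648 + (1.309 − 1)/0.6067 + (2.838 − 1)/31.12 + (5.188 − 1)/2153 = 2.219
NF = 10 log₁₀(2.219) = 3.46 dB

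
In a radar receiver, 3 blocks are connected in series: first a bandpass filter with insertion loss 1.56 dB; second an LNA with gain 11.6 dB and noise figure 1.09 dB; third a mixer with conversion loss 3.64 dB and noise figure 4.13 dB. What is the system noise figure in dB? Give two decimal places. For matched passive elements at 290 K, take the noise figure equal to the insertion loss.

3.01 dB

Convert to linear (a loss of L dB is a gain of −L dB): F_i = 10^(NF_i/10), G_i = 10^(G_i,dB/10)
  Stage 1: F_1 = 10^(1.56/10) = 1.432, G_1 = 10^(−1.56/10) = 0.6982
  Stage 2: F_2 = 10^(1.09/10) = 1.285, G_2 = 10^(11.6/10) = 14.45
  Stage 3: F_3 = 10^(4.13/10) = 2.588, G_3 = 10^(−3.64/10) = 0.4325
Friis cascade:
  F = 1.432 + (1.285 − 1)/0.6982 + (2.588 − 1)/10.09 = 1.998
NF = 10 log₁₀(1.998) = 3.01 dB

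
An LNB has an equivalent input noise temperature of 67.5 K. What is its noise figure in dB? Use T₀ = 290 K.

F = 1 + T_e/T₀ = 1 + 67.5/290 = 1.23276
NF = 10 log₁₀(1.23276) = 0.909 dB

0.909 dB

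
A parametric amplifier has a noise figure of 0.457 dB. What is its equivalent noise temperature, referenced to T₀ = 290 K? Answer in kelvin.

32.2 K

F = 10^(0.457/10) = 1.11096
T_e = (F − 1)·T₀ = (1.11096 − 1) × 290 = 32.2 K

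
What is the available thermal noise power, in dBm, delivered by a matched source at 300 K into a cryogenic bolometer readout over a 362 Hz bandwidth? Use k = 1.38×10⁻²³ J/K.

−148.2 dBm

P_n = kTB = 1.38×10⁻²³ × 300 × 3.62×10² = 1.50×10⁻¹⁸ W
In dBm: 10 log₁₀(1.50×10⁻¹⁸ / 10⁻³) = −148.2 dBm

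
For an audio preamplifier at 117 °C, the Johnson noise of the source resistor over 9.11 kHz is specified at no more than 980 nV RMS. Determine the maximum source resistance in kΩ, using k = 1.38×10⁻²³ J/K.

4.90 kΩ

T = 117 °C + 273.15 = 390.15 K
Johnson–Nyquist: V_n = √(4kTRB) ⇒ R = V_n² / (4kTB)
4kTB = 4 × 1.38×10⁻²³ × 390.15 × 9.11×10³ = 1.96×10⁻¹⁶
R = (9.80×10⁻⁷)² / 1.96×10⁻¹⁶ = 4.90×10³ Ω = 4.90 kΩ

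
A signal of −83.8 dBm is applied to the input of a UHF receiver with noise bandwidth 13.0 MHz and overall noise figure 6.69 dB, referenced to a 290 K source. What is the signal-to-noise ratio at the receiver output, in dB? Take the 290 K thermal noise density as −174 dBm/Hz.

12.4 dB

Noise floor: N = −174 + 10 log₁₀(B) + NF
10 log₁₀(1.30×10⁷) = 71.14 dB
N = −174 + 71.14 + 6.69 = −96.17 dBm
SNR = P_sig − N = −83.8 − (−96.17) = 12.37 dB → 12.4 dB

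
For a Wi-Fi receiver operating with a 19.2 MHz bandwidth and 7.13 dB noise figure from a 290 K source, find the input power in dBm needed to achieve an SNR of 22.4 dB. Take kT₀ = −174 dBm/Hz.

Sensitivity = −174 + 10 log₁₀(B) + NF + SNR_min
= −174 + 72.83 + 7.13 + 22.4
= −71.64 dBm → −71.6 dBm

−71.6 dBm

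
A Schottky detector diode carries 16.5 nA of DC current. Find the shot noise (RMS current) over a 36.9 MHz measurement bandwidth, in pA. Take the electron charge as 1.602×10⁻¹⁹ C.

442 pA

I_n = √(2qI·B)
2qI·B = 2 × 1.602×10⁻¹⁹ × 1.65×10⁻⁸ × 3.69×10⁷ = 1.95×10⁻¹⁹ A²
I_n = √(1.95×10⁻¹⁹) = 4.42×10⁻¹⁰ A = 442 pA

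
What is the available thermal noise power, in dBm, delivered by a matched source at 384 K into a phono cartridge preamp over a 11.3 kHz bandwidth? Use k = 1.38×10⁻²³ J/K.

−132.2 dBm

P_n = kTB = 1.38×10⁻²³ × 384 × 1.13×10⁴ = 5.99×10⁻¹⁷ W
In dBm: 10 log₁₀(5.99×10⁻¹⁷ / 10⁻³) = −132.2 dBm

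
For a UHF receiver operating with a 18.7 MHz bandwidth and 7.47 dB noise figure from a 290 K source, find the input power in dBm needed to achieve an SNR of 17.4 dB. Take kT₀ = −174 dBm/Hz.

Sensitivity = −174 + 10 log₁₀(B) + NF + SNR_min
= −174 + 72.72 + 7.47 + 17.4
= −76.41 dBm → −76.4 dBm

−76.4 dBm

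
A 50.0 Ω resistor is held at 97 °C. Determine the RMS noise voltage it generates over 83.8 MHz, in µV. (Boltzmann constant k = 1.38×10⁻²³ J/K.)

T = 97 °C + 273.15 = 370.15 K
V_n = √(4kTRB)
4kTRB = 4 × 1.38×10⁻²³ × 370.15 × 5.00×10¹ × 8.38×10⁷ = 8.56×10⁻¹¹ V²
V_n = √(8.56×10⁻¹¹) = 9.25×10⁻⁶ V = 9.25 µV

9.25 µV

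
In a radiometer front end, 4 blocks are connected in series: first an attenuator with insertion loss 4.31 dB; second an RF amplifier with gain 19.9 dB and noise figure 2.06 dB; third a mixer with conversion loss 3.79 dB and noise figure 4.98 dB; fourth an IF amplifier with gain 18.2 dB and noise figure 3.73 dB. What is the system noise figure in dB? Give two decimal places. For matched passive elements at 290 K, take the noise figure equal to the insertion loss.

Convert to linear (a loss of L dB is a gain of −L dB): F_i = 10^(NF_i/10), G_i = 10^(G_i,dB/10)
  Stage 1: F_1 = 10^(4.31/10) = 2.698, G_1 = 10^(−4.31/10) = 0.3707
  Stage 2: F_2 = 10^(2.06/10) = 1.607, G_2 = 10^(19.9/10) = 97.72
  Stage 3: F_3 = 10^(4.98/10) = 3.148, G_3 = 10^(−3.79/10) = 0.4178
  Stage 4: F_4 = 10^(3.73/10) = 2.360, G_4 = 10^(18.2/10) = 66.07
Friis cascade:
  F = 2.698 + (1.607 − 1)/0.3707 + (3.148 − 1)/36.22 + (2.360 − 1)/15.14 = 4.484
NF = 10 log₁₀(4.484) = 6.52 dB

6.52 dB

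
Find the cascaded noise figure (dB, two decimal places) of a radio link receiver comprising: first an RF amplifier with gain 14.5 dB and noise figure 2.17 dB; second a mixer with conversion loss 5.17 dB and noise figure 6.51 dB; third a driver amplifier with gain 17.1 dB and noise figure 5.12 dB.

Convert to linear (a loss of L dB is a gain of −L dB): F_i = 10^(NF_i/10), G_i = 10^(G_i,dB/10)
  Stage 1: F_1 = 10^(2.17/10) = 1.648, G_1 = 10^(14.5/10) = 28.18
  Stage 2: F_2 = 10^(6.51/10) = 4.477, G_2 = 10^(−5.17/10) = 0.3041
  Stage 3: F_3 = 10^(5.12/10) = 3.251, G_3 = 10^(17.1/10) = 51.29
Friis cascade:
  F = 1.648 + (4.477 − 1)/28.18 + (3.251 − 1)/8.570 = 2.034
NF = 10 log₁₀(2.034) = 3.08 dB

3.08 dB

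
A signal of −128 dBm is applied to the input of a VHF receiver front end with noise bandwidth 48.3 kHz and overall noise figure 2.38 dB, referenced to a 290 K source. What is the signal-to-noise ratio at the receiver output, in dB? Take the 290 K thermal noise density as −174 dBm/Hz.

−3.2 dB

Noise floor: N = −174 + 10 log₁₀(B) + NF
10 log₁₀(4.83×10⁴) = 46.84 dB
N = −174 + 46.84 + 2.38 = −124.78 dBm
SNR = P_sig − N = −128 − (−124.78) = −3.22 dB → −3.2 dB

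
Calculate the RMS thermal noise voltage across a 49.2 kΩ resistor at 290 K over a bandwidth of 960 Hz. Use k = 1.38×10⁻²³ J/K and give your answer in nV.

870 nV

V_n = √(4kTRB)
4kTRB = 4 × 1.38×10⁻²³ × 290 × 4.92×10⁴ × 9.60×10² = 7.56×10⁻¹³ V²
V_n = √(7.56×10⁻¹³) = 8.70×10⁻⁷ V = 870 nV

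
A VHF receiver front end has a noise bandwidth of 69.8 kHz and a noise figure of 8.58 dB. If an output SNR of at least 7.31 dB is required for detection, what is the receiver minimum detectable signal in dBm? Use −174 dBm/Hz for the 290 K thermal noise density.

Sensitivity = −174 + 10 log₁₀(B) + NF + SNR_min
= −174 + 48.44 + 8.58 + 7.31
= −109.67 dBm → −109.7 dBm

−109.7 dBm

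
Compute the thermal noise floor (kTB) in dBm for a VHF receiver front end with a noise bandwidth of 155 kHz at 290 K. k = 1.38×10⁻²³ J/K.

P_n = kTB = 1.38×10⁻²³ × 290 × 1.55×10⁵ = 6.20×10⁻¹⁶ W
In dBm: 10 log₁₀(6.20×10⁻¹⁶ / 10⁻³) = −122.1 dBm

−122.1 dBm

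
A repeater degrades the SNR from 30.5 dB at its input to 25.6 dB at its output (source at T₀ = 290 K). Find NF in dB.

4.9 dB

NF (dB) = SNR_in(dB) − SNR_out(dB) when the source is at T₀
NF = 30.5 − 25.6 = 4.9 dB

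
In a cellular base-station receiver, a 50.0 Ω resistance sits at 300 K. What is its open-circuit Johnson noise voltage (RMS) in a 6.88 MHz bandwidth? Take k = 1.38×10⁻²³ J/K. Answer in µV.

2.39 µV

V_n = √(4kTRB)
4kTRB = 4 × 1.38×10⁻²³ × 300 × 5.00×10¹ × 6.88×10⁶ = 5.70×10⁻¹² V²
V_n = √(5.70×10⁻¹²) = 2.39×10⁻⁶ V = 2.39 µV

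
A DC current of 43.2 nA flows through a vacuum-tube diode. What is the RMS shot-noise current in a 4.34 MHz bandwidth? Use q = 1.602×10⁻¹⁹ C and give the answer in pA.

245 pA

I_n = √(2qI·B)
2qI·B = 2 × 1.602×10⁻¹⁹ × 4.32×10⁻⁸ × 4.34×10⁶ = 6.01×10⁻²⁰ A²
I_n = √(6.01×10⁻²⁰) = 2.45×10⁻¹⁰ A = 245 pA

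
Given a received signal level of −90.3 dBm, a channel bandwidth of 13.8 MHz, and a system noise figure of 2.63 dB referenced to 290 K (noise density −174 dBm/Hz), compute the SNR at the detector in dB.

Noise floor: N = −174 + 10 log₁₀(B) + NF
10 log₁₀(1.38×10⁷) = 71.4 dB
N = −174 + 71.4 + 2.63 = −99.97 dBm
SNR = P_sig − N = −90.3 − (−99.97) = 9.67 dB → 9.7 dB

9.7 dB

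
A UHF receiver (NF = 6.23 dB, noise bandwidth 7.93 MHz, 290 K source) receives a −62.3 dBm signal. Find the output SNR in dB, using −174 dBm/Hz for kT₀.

36.5 dB

Noise floor: N = −174 + 10 log₁₀(B) + NF
10 log₁₀(7.93×10⁶) = 68.99 dB
N = −174 + 68.99 + 6.23 = −98.78 dBm
SNR = P_sig − N = −62.3 − (−98.78) = 36.48 dB → 36.5 dB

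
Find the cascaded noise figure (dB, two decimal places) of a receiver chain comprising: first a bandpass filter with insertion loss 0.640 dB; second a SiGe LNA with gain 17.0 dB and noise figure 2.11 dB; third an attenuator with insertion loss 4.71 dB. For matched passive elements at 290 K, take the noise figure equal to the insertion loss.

2.85 dB

Convert to linear (a loss of L dB is a gain of −L dB): F_i = 10^(NF_i/10), G_i = 10^(G_i,dB/10)
  Stage 1: F_1 = 10^(0.640/10) = 1.159, G_1 = 10^(−0.640/10) = 0.8630
  Stage 2: F_2 = 10^(2.11/10) = 1.626, G_2 = 10^(17.0/10) = 50.12
  Stage 3: F_3 = 10^(4.71/10) = 2.958, G_3 = 10^(−4.71/10) = 0.3381
Friis cascade:
  F = 1.159 + (1.626 − 1)/0.8630 + (2.958 − 1)/43.25 = 1.929
NF = 10 log₁₀(1.929) = 2.85 dB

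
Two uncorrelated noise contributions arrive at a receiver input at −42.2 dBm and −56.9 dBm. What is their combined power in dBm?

Convert to linear, add, convert back:
P₁ = 6.03×10⁻⁸ W, P₂ = 2.04×10⁻⁹ W
P_tot = 6.23×10⁻⁸ W → 10 log₁₀(P_tot / 10⁻³) = −42.1 dBm

−42.1 dBm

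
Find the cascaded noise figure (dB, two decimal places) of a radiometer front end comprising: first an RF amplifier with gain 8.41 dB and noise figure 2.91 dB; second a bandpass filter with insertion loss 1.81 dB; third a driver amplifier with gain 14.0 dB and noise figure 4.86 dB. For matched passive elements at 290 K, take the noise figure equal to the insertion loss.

Convert to linear (a loss of L dB is a gain of −L dB): F_i = 10^(NF_i/10), G_i = 10^(G_i,dB/10)
  Stage 1: F_1 = 10^(2.91/10) = 1.954, G_1 = 10^(8.41/10) = 6.934
  Stage 2: F_2 = 10^(1.81/10) = 1.517, G_2 = 10^(−1.81/10) = 0.6592
  Stage 3: F_3 = 10^(4.86/10) = 3.062, G_3 = 10^(14.0/10) = 25.12
Friis cascade:
  F = 1.954 + (1.517 − 1)/6.934 + (3.062 − 1)/4.571 = 2.480
NF = 10 log₁₀(2.480) = 3.94 dB

3.94 dB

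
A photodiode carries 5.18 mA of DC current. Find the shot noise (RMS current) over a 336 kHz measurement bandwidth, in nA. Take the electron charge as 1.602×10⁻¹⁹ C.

23.6 nA

I_n = √(2qI·B)
2qI·B = 2 × 1.602×10⁻¹⁹ × 5.18×10⁻³ × 3.36×10⁵ = 5.58×10⁻¹⁶ A²
I_n = √(5.58×10⁻¹⁶) = 2.36×10⁻⁸ A = 23.6 nA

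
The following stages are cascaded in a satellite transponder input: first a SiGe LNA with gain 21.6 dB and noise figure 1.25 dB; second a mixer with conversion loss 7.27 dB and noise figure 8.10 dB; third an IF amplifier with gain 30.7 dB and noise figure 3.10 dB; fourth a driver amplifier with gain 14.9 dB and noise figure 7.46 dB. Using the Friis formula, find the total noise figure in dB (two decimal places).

1.49 dB

Convert to linear (a loss of L dB is a gain of −L dB): F_i = 10^(NF_i/10), G_i = 10^(G_i,dB/10)
  Stage 1: F_1 = 10^(1.25/10) = 1.334, G_1 = 10^(21.6/10) = 144.5
  Stage 2: F_2 = 10^(8.10/10) = 6.457, G_2 = 10^(−7.27/10) = 0.1875
  Stage 3: F_3 = 10^(3.10/10) = 2.042, G_3 = 10^(30.7/10) = 1175
  Stage 4: F_4 = 10^(7.46/10) = 5.572, G_4 = 10^(14.9/10) = 30.90
Friis cascade:
  F = 1.334 + (6.457 − 1)/144.5 + (2.042 − 1)/27.10 + (5.572 − 1)/3.184×10⁴ = 1.410
NF = 10 log₁₀(1.410) = 1.49 dB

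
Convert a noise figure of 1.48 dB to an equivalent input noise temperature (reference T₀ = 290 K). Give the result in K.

F = 10^(1.48/10) = 1.40605
T_e = (F − 1)·T₀ = (1.40605 − 1) × 290 = 118 K

118 K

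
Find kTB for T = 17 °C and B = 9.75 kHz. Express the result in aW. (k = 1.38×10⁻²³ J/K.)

T = 17 °C + 273.15 = 290.15 K
P_n = kTB = 1.38×10⁻²³ × 290.15 × 9.75×10³ = 3.90×10⁻¹⁷ W = 39.0 aW

39.0 aW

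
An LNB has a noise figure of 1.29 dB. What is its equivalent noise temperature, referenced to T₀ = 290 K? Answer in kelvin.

F = 10^(1.29/10) = 1.34586
T_e = (F − 1)·T₀ = (1.34586 − 1) × 290 = 100 K

100 K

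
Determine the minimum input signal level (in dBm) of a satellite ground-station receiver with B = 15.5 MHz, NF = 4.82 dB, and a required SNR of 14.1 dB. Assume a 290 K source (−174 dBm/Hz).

−83.2 dBm

Sensitivity = −174 + 10 log₁₀(B) + NF + SNR_min
= −174 + 71.9 + 4.82 + 14.1
= −83.18 dBm → −83.2 dBm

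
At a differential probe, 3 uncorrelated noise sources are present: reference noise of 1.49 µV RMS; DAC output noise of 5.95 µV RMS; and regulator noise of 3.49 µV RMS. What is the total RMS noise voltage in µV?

Uncorrelated sources add in power (mean-square): V_tot = √(ΣV_i²)
V_tot = √[(1.49×10⁻⁶)² + (5.95×10⁻⁶)² + (3.49×10⁻⁶)²] = 7.06×10⁻⁶ V = 7.06 µV

7.06 µV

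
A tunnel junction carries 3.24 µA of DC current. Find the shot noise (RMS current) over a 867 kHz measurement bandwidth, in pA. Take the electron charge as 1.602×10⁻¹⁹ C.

I_n = √(2qI·B)
2qI·B = 2 × 1.602×10⁻¹⁹ × 3.24×10⁻⁶ × 8.67×10⁵ = 9.00×10⁻¹⁹ A²
I_n = √(9.00×10⁻¹⁹) = 9.49×10⁻¹⁰ A = 949 pA

949 pA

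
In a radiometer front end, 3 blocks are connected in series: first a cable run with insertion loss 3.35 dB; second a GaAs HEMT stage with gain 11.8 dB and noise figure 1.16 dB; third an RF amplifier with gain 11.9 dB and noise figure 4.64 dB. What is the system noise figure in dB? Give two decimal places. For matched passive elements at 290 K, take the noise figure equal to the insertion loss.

Convert to linear (a loss of L dB is a gain of −L dB): F_i = 10^(NF_i/10), G_i = 10^(G_i,dB/10)
  Stage 1: F_1 = 10^(3.35/10) = 2.163, G_1 = 10^(−3.35/10) = 0.4624
  Stage 2: F_2 = 10^(1.16/10) = 1.306, G_2 = 10^(11.8/10) = 15.14
  Stage 3: F_3 = 10^(4.64/10) = 2.911, G_3 = 10^(11.9/10) = 15.49
Friis cascade:
  F = 2.163 + (1.306 − 1)/0.4624 + (2.911 − 1)/6.998 = 3.098
NF = 10 log₁₀(3.098) = 4.91 dB

4.91 dB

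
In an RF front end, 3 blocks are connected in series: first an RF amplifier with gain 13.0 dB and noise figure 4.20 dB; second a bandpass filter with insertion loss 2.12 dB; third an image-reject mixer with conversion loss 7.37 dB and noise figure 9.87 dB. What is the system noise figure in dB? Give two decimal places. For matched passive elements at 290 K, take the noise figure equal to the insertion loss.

Convert to linear (a loss of L dB is a gain of −L dB): F_i = 10^(NF_i/10), G_i = 10^(G_i,dB/10)
  Stage 1: F_1 = 10^(4.20/10) = 2.630, G_1 = 10^(13.0/10) = 19.95
  Stage 2: F_2 = 10^(2.12/10) = 1.629, G_2 = 10^(−2.12/10) = 0.6138
  Stage 3: F_3 = 10^(9.87/10) = 9.705, G_3 = 10^(−7.37/10) = 0.1832
Friis cascade:
  F = 2.630 + (1.629 − 1)/19.95 + (9.705 − 1)/12.25 = 3.373
NF = 10 log₁₀(3.373) = 5.28 dB

5.28 dB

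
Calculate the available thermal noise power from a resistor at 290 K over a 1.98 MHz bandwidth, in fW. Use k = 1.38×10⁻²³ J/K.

7.92 fW

P_n = kTB = 1.38×10⁻²³ × 290 × 1.98×10⁶ = 7.92×10⁻¹⁵ W = 7.92 fW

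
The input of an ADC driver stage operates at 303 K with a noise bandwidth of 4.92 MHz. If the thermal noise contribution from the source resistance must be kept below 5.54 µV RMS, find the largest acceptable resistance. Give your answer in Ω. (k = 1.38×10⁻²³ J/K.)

Johnson–Nyquist: V_n = √(4kTRB) ⇒ R = V_n² / (4kTB)
4kTB = 4 × 1.38×10⁻²³ × 303 × 4.92×10⁶ = 8.23×10⁻¹⁴
R = (5.54×10⁻⁶)² / 8.23×10⁻¹⁴ = 3.73×10² Ω = 373 Ω

373 Ω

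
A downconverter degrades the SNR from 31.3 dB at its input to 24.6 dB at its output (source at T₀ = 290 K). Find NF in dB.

NF (dB) = SNR_in(dB) − SNR_out(dB) when the source is at T₀
NF = 31.3 − 24.6 = 6.7 dB

6.7 dB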